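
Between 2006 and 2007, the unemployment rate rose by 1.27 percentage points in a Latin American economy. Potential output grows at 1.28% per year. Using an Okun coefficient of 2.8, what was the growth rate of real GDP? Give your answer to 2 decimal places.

-2.28%

Growth-rate Okun's law: g_Y = g_Y* - β × Δu.
g_Y = 1.28 - 2.8 × (1.27) = 1.28 - 3.556 = -2.276%, i.e. -2.28% to 2 d.p.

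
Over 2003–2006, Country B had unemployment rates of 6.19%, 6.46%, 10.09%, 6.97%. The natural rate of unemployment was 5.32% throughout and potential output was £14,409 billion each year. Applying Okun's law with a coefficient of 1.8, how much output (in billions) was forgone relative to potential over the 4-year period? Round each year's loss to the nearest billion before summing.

£2,187 billion

Year 2003: gap = -1.8 × (6.19 - 5.32) = -1.566%, loss ≈ 14409 × 1.566/100 ≈ 226.
Year 2004: gap = -1.8 × (6.46 - 5.32) = -2.052%, loss ≈ 14409 × 2.052/100 ≈ 296.
Year 2005: gap = -1.8 × (10.09 - 5.32) = -8.586%, loss ≈ 14409 × 8.586/100 ≈ 1237.
Year 2006: gap = -1.8 × (6.97 - 5.32) = -2.97%, loss ≈ 14409 × 2.97/100 ≈ 428.
Total lost output = 226 + 296 + 1237 + 428 = 2187 billion.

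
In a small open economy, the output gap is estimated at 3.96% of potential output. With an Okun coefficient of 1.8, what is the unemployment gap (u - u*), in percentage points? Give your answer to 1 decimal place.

Okun's law: output gap = -β × (u - u*), so u - u* = -(output gap)/β.
u - u* = -(3.96)/1.8 = -2.2 percentage points.

-2.2 percentage points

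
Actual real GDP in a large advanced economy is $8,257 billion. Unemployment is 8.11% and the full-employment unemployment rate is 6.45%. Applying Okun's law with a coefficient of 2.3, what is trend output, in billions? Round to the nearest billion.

$8,585 billion

Unemployment gap = 8.11 - 6.45 = 1.66 points, so output gap = -2.3 × 1.66 = -3.818%.
Since Y = Y* × (1 + gap/100), Y* = 8257/0.96182 ≈ 8585 billion.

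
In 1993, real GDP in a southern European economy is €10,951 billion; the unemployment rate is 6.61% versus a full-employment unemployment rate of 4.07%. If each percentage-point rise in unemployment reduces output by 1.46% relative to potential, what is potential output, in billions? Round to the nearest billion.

Unemployment gap = 6.61 - 4.07 = 2.54 points, so output gap = -1.46 × 2.54 = -3.7084%.
Since Y = Y* × (1 + gap/100), Y* = 10951/0.962916 ≈ 11373 billion.

€11,373 billion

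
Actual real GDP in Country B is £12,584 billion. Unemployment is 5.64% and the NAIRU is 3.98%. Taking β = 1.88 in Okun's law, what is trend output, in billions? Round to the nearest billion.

Unemployment gap = 5.64 - 3.98 = 1.66 points, so output gap = -1.88 × 1.66 = -3.1208%.
Since Y = Y* × (1 + gap/100), Y* = 12584/0.968792 ≈ 12989 billion.

£12,989 billion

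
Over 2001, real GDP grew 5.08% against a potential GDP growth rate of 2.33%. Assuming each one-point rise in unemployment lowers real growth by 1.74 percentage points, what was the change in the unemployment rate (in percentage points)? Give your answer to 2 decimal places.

Growth-rate Okun's law: g_Y = g_Y* - β × Δu, so Δu = (g_Y* - g_Y)/β.
Δu = (2.33 - 5.08)/1.74 = -2.75/1.74 = -1.58 percentage points.

-1.58 percentage points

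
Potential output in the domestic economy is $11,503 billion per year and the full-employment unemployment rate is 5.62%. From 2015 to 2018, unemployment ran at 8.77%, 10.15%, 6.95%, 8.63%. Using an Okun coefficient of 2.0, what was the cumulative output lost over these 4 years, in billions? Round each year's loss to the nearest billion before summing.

Year 2015: gap = -2.0 × (8.77 - 5.62) = -6.3%, loss ≈ 11503 × 6.3/100 ≈ 725.
Year 2016: gap = -2.0 × (10.15 - 5.62) = -9.06%, loss ≈ 11503 × 9.06/100 ≈ 1042.
Year 2017: gap = -2.0 × (6.95 - 5.62) = -2.66%, loss ≈ 11503 × 2.66/100 ≈ 306.
Year 2018: gap = -2.0 × (8.63 - 5.62) = -6.02%, loss ≈ 11503 × 6.02/100 ≈ 692.
Total lost output = 725 + 1042 + 306 + 692 = 2765 billion.

$2,765 billion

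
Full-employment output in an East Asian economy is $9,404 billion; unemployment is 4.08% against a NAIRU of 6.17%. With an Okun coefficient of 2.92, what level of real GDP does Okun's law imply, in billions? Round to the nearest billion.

Unemployment gap = 4.08 - 6.17 = -2.09 points, so the output gap is -2.92 × (-2.09) = 6.1028%.
Actual GDP = 9404 × (1 + 6.1028/100) = 9404 × 1.061028 ≈ 9978 billion.

$9,978 billion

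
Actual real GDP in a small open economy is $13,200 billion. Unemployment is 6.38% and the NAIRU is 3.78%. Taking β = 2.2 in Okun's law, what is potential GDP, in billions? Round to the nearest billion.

Unemployment gap = 6.38 - 3.78 = 2.6 points, so output gap = -2.2 × 2.6 = -5.72%.
Since Y = Y* × (1 + gap/100), Y* = 13200/0.9428 ≈ 14001 billion.

$14,001 billion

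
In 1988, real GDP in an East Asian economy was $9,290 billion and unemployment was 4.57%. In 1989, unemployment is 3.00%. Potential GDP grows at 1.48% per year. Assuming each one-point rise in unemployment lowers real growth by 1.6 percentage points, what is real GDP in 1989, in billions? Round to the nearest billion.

Δu = 3 - 4.57 = -1.57 points.
Okun's law (growth form): g_Y = g_Y* - β × Δu = 1.48 - 1.6 × (-1.57) = 1.48 + 2.512 = 3.992%.
Real GDP in the next year = 9290 × (1 + 3.992/100) = 9290 × 1.03992 ≈ 9661 billion.

$9,661 billion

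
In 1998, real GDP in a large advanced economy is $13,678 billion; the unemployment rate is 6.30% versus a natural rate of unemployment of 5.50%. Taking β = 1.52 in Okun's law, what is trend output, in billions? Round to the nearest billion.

$13,846 billion

Unemployment gap = 6.3 - 5.5 = 0.8 points, so output gap = -1.52 × 0.8 = -1.216%.
Since Y = Y* × (1 + gap/100), Y* = 13678/0.98784 ≈ 13846 billion.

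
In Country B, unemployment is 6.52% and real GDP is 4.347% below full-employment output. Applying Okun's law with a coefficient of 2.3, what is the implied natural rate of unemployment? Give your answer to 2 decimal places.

From Okun's law, u - u* = -(output gap)/β = -(-4.347)/2.3 = 1.89 points.
So u* = 6.52 - 1.89 = 4.63%.

4.63%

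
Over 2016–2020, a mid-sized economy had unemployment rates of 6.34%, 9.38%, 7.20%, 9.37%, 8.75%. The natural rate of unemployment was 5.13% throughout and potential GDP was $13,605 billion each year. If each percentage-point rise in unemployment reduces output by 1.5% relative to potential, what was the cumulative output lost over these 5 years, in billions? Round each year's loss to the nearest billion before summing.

Year 2016: gap = -1.5 × (6.34 - 5.13) = -1.815%, loss ≈ 13605 × 1.815/100 ≈ 247.
Year 2017: gap = -1.5 × (9.38 - 5.13) = -6.375%, loss ≈ 13605 × 6.375/100 ≈ 867.
Year 2018: gap = -1.5 × (7.2 - 5.13) = -3.105%, loss ≈ 13605 × 3.105/100 ≈ 422.
Year 2019: gap = -1.5 × (9.37 - 5.13) = -6.36%, loss ≈ 13605 × 6.36/100 ≈ 865.
Year 2020: gap = -1.5 × (8.75 - 5.13) = -5.43%, loss ≈ 13605 × 5.43/100 ≈ 739.
Total lost output = 247 + 867 + 422 + 865 + 739 = 3140 billion.

$3,140 billion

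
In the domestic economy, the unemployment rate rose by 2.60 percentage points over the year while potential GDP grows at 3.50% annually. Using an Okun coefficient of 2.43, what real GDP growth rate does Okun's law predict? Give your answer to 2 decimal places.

Growth-rate Okun's law: g_Y = g_Y* - β × Δu.
g_Y = 3.50 - 2.43 × (2.60) = 3.5 - 6.318 = -2.818%, i.e. -2.82% to 2 d.p.

-2.82%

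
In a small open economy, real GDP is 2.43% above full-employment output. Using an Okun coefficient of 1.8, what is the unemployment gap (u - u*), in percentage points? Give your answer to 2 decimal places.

Okun's law: output gap = -β × (u - u*), so u - u* = -(output gap)/β.
u - u* = -(2.43)/1.8 = -1.35 percentage points.

-1.35 percentage points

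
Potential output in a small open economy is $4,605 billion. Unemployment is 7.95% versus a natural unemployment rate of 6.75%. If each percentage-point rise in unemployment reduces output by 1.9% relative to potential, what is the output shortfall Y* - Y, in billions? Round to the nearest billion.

Output gap = -1.9 × (7.95 - 6.75) = -1.9 × 1.2 = -2.28%.
Actual GDP ≈ 4605 × 0.9772 ≈ 4500 billion, so the shortfall is 4605 - 4500 = 105 billion.

$105 billion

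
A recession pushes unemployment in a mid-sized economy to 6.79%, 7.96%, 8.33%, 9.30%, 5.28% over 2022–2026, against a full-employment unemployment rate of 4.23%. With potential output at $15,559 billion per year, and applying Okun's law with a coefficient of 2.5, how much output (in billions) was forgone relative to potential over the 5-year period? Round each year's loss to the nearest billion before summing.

$6,422 billion

Year 2022: gap = -2.5 × (6.79 - 4.23) = -6.4%, loss ≈ 15559 × 6.4/100 ≈ 996.
Year 2023: gap = -2.5 × (7.96 - 4.23) = -9.325%, loss ≈ 15559 × 9.325/100 ≈ 1451.
Year 2024: gap = -2.5 × (8.33 - 4.23) = -10.25%, loss ≈ 15559 × 10.25/100 ≈ 1595.
Year 2025: gap = -2.5 × (9.3 - 4.23) = -12.675%, loss ≈ 15559 × 12.675/100 ≈ 1972.
Year 2026: gap = -2.5 × (5.28 - 4.23) = -2.625%, loss ≈ 15559 × 2.625/100 ≈ 408.
Total lost output = 996 + 1451 + 1595 + 1972 + 408 = 6422 billion.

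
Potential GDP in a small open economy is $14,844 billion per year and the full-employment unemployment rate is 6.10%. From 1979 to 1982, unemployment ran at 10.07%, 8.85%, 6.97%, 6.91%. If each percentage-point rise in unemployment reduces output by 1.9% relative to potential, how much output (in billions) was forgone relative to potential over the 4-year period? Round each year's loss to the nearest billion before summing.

Year 1979: gap = -1.9 × (10.07 - 6.1) = -7.543%, loss ≈ 14844 × 7.543/100 ≈ 1120.
Year 1980: gap = -1.9 × (8.85 - 6.1) = -5.225%, loss ≈ 14844 × 5.225/100 ≈ 776.
Year 1981: gap = -1.9 × (6.97 - 6.1) = -1.653%, loss ≈ 14844 × 1.653/100 ≈ 245.
Year 1982: gap = -1.9 × (6.91 - 6.1) = -1.539%, loss ≈ 14844 × 1.539/100 ≈ 228.
Total lost output = 1120 + 776 + 245 + 228 = 2369 billion.

$2,369 billion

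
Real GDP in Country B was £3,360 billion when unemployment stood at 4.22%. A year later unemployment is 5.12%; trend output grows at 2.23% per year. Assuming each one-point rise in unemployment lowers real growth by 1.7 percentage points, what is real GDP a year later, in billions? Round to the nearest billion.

Δu = 5.12 - 4.22 = 0.9 points.
Okun's law (growth form): g_Y = g_Y* - β × Δu = 2.23 - 1.7 × (0.90) = 2.23 - 1.53 = 0.7%.
Real GDP in the next year = 3360 × (1 + 0.7/100) = 3360 × 1.007 ≈ 3384 billion.

£3,384 billion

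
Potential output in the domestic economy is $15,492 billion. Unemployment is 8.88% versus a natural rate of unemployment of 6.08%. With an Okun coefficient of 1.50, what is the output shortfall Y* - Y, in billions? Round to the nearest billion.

Output gap = -1.50 × (8.88 - 6.08) = -1.5 × 2.8 = -4.2%.
Actual GDP ≈ 15492 × 0.958 ≈ 14841 billion, so the shortfall is 15492 - 14841 = 651 billion.

$651 billion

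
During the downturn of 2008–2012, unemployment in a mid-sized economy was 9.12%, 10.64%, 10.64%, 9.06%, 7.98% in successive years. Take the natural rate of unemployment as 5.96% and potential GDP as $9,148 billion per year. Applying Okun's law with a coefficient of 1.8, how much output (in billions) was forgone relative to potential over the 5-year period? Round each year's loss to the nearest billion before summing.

$2,905 billion

Year 2008: gap = -1.8 × (9.12 - 5.96) = -5.688%, loss ≈ 9148 × 5.688/100 ≈ 520.
Year 2009: gap = -1.8 × (10.64 - 5.96) = -8.424%, loss ≈ 9148 × 8.424/100 ≈ 771.
Year 2010: gap = -1.8 × (10.64 - 5.96) = -8.424%, loss ≈ 9148 × 8.424/100 ≈ 771.
Year 2011: gap = -1.8 × (9.06 - 5.96) = -5.58%, loss ≈ 9148 × 5.58/100 ≈ 510.
Year 2012: gap = -1.8 × (7.98 - 5.96) = -3.636%, loss ≈ 9148 × 3.636/100 ≈ 333.
Total lost output = 520 + 771 + 771 + 510 + 333 = 2905 billion.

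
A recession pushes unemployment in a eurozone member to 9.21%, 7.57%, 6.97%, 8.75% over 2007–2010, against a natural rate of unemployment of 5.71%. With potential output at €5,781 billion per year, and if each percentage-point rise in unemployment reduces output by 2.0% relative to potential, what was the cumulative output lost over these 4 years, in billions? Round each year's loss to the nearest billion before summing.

€1,117 billion

Year 2007: gap = -2.0 × (9.21 - 5.71) = -7%, loss ≈ 5781 × 7/100 ≈ 405.
Year 2008: gap = -2.0 × (7.57 - 5.71) = -3.72%, loss ≈ 5781 × 3.72/100 ≈ 215.
Year 2009: gap = -2.0 × (6.97 - 5.71) = -2.52%, loss ≈ 5781 × 2.52/100 ≈ 146.
Year 2010: gap = -2.0 × (8.75 - 5.71) = -6.08%, loss ≈ 5781 × 6.08/100 ≈ 351.
Total lost output = 405 + 215 + 146 + 351 = 1117 billion.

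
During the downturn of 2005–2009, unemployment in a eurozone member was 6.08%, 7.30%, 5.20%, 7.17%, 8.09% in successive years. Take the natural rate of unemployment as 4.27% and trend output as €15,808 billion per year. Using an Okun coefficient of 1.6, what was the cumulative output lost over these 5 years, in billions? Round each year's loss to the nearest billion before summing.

Year 2005: gap = -1.6 × (6.08 - 4.27) = -2.896%, loss ≈ 15808 × 2.896/100 ≈ 458.
Year 2006: gap = -1.6 × (7.3 - 4.27) = -4.848%, loss ≈ 15808 × 4.848/100 ≈ 766.
Year 2007: gap = -1.6 × (5.2 - 4.27) = -1.488%, loss ≈ 15808 × 1.488/100 ≈ 235.
Year 2008: gap = -1.6 × (7.17 - 4.27) = -4.64%, loss ≈ 15808 × 4.64/100 ≈ 733.
Year 2009: gap = -1.6 × (8.09 - 4.27) = -6.112%, loss ≈ 15808 × 6.112/100 ≈ 966.
Total lost output = 458 + 766 + 235 + 733 + 966 = 3158 billion.

€3,158 billion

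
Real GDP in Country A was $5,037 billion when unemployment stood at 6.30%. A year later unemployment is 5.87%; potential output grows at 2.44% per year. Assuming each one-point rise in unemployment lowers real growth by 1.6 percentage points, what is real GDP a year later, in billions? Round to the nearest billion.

$5,195 billion

Δu = 5.87 - 6.3 = -0.43 points.
Okun's law (growth form): g_Y = g_Y* - β × Δu = 2.44 - 1.6 × (-0.43) = 2.44 + 0.688 = 3.128%.
Real GDP in the next year = 5037 × (1 + 3.128/100) = 5037 × 1.03128 ≈ 5195 billion.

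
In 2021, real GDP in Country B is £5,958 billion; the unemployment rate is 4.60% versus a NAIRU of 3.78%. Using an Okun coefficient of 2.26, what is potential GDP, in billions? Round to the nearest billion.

Unemployment gap = 4.6 - 3.78 = 0.82 points, so output gap = -2.26 × 0.82 = -1.8532%.
Since Y = Y* × (1 + gap/100), Y* = 5958/0.981468 ≈ 6070 billion.

£6,070 billion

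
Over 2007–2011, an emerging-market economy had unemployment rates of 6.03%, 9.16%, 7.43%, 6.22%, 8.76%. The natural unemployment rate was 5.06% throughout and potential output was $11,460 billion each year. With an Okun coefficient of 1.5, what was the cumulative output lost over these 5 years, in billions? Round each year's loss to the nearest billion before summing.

$2,114 billion

Year 2007: gap = -1.5 × (6.03 - 5.06) = -1.455%, loss ≈ 11460 × 1.455/100 ≈ 167.
Year 2008: gap = -1.5 × (9.16 - 5.06) = -6.15%, loss ≈ 11460 × 6.15/100 ≈ 705.
Year 2009: gap = -1.5 × (7.43 - 5.06) = -3.555%, loss ≈ 11460 × 3.555/100 ≈ 407.
Year 2010: gap = -1.5 × (6.22 - 5.06) = -1.74%, loss ≈ 11460 × 1.74/100 ≈ 199.
Year 2011: gap = -1.5 × (8.76 - 5.06) = -5.55%, loss ≈ 11460 × 5.55/100 ≈ 636.
Total lost output = 167 + 705 + 407 + 199 + 636 = 2114 billion.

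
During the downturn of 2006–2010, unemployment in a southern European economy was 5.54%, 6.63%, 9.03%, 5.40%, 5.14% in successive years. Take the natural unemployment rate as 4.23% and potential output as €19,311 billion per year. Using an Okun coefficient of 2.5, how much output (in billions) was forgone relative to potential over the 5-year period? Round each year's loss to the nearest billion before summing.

€5,112 billion

Year 2006: gap = -2.5 × (5.54 - 4.23) = -3.275%, loss ≈ 19311 × 3.275/100 ≈ 632.
Year 2007: gap = -2.5 × (6.63 - 4.23) = -6%, loss ≈ 19311 × 6/100 ≈ 1159.
Year 2008: gap = -2.5 × (9.03 - 4.23) = -12%, loss ≈ 19311 × 12/100 ≈ 2317.
Year 2009: gap = -2.5 × (5.4 - 4.23) = -2.925%, loss ≈ 19311 × 2.925/100 ≈ 565.
Year 2010: gap = -2.5 × (5.14 - 4.23) = -2.275%, loss ≈ 19311 × 2.275/100 ≈ 439.
Total lost output = 632 + 1159 + 2317 + 565 + 439 = 5112 billion.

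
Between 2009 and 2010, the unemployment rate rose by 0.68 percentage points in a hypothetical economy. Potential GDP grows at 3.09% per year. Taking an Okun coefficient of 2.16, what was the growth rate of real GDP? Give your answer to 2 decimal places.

Growth-rate Okun's law: g_Y = g_Y* - β × Δu.
g_Y = 3.09 - 2.16 × (0.68) = 3.09 - 1.4688 = 1.6212%, i.e. 1.62% to 2 d.p.

1.62%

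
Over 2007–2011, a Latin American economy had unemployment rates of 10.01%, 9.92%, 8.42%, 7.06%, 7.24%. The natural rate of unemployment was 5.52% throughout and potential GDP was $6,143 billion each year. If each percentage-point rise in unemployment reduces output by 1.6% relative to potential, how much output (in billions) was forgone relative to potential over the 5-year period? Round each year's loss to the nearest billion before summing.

$1,478 billion

Year 2007: gap = -1.6 × (10.01 - 5.52) = -7.184%, loss ≈ 6143 × 7.184/100 ≈ 441.
Year 2008: gap = -1.6 × (9.92 - 5.52) = -7.04%, loss ≈ 6143 × 7.04/100 ≈ 432.
Year 2009: gap = -1.6 × (8.42 - 5.52) = -4.64%, loss ≈ 6143 × 4.64/100 ≈ 285.
Year 2010: gap = -1.6 × (7.06 - 5.52) = -2.464%, loss ≈ 6143 × 2.464/100 ≈ 151.
Year 2011: gap = -1.6 × (7.24 - 5.52) = -2.752%, loss ≈ 6143 × 2.752/100 ≈ 169.
Total lost output = 441 + 432 + 285 + 151 + 169 = 1478 billion.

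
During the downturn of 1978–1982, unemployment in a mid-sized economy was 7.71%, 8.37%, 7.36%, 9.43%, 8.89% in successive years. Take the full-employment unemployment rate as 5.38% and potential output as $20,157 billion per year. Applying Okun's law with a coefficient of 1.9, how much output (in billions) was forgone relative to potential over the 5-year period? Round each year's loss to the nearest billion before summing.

Year 1978: gap = -1.9 × (7.71 - 5.38) = -4.427%, loss ≈ 20157 × 4.427/100 ≈ 892.
Year 1979: gap = -1.9 × (8.37 - 5.38) = -5.681%, loss ≈ 20157 × 5.681/100 ≈ 1145.
Year 1980: gap = -1.9 × (7.36 - 5.38) = -3.762%, loss ≈ 20157 × 3.762/100 ≈ 758.
Year 1981: gap = -1.9 × (9.43 - 5.38) = -7.695%, loss ≈ 20157 × 7.695/100 ≈ 1551.
Year 1982: gap = -1.9 × (8.89 - 5.38) = -6.669%, loss ≈ 20157 × 6.669/100 ≈ 1344.
Total lost output = 892 + 1145 + 758 + 1551 + 1344 = 5690 billion.

$5,690 billion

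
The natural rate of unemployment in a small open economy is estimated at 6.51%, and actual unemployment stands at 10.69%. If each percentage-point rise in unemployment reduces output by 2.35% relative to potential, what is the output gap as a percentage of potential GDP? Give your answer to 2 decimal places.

-9.82%

The unemployment gap is 10.69 - 6.51 = 4.18 percentage points.
Okun's law gives an output gap of -2.35 × 4.18 = -9.823%, i.e. 9.82% below potential.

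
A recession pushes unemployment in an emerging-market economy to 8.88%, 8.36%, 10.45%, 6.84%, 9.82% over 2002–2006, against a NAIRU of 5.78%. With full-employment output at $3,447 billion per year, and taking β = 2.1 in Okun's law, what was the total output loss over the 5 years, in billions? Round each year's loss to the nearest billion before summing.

$1,118 billion

Year 2002: gap = -2.1 × (8.88 - 5.78) = -6.51%, loss ≈ 3447 × 6.51/100 ≈ 224.
Year 2003: gap = -2.1 × (8.36 - 5.78) = -5.418%, loss ≈ 3447 × 5.418/100 ≈ 187.
Year 2004: gap = -2.1 × (10.45 - 5.78) = -9.807%, loss ≈ 3447 × 9.807/100 ≈ 338.
Year 2005: gap = -2.1 × (6.84 - 5.78) = -2.226%, loss ≈ 3447 × 2.226/100 ≈ 77.
Year 2006: gap = -2.1 × (9.82 - 5.78) = -8.484%, loss ≈ 3447 × 8.484/100 ≈ 292.
Total lost output = 224 + 187 + 338 + 77 + 292 = 1118 billion.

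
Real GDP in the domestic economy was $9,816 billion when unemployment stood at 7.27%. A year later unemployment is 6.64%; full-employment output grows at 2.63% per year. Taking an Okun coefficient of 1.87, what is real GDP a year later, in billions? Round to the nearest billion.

Δu = 6.64 - 7.27 = -0.63 points.
Okun's law (growth form): g_Y = g_Y* - β × Δu = 2.63 - 1.87 × (-0.63) = 2.63 + 1.1781 = 3.8081%.
Real GDP in the next year = 9816 × (1 + 3.8081/100) = 9816 × 1.038081 ≈ 10190 billion.

$10,190 billion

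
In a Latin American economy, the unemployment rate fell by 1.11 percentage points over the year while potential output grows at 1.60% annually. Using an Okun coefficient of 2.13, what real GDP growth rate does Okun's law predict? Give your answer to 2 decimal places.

Growth-rate Okun's law: g_Y = g_Y* - β × Δu.
g_Y = 1.60 - 2.13 × (-1.11) = 1.6 + 2.3643 = 3.9643%, i.e. 3.96% to 2 d.p.

3.96%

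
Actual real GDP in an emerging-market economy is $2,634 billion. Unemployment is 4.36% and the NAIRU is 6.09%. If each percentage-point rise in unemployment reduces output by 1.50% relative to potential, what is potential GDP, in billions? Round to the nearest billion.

Unemployment gap = 4.36 - 6.09 = -1.73 points, so output gap = -1.5 × (-1.73) = 2.595%.
Since Y = Y* × (1 + gap/100), Y* = 2634/1.02595 ≈ 2567 billion.

$2,567 billion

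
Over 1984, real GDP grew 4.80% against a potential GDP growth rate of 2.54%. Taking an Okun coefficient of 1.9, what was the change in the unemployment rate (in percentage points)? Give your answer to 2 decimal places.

Growth-rate Okun's law: g_Y = g_Y* - β × Δu, so Δu = (g_Y* - g_Y)/β.
Δu = (2.54 - 4.8)/1.9 = -2.26/1.9 = -1.19 percentage points.

-1.19 percentage points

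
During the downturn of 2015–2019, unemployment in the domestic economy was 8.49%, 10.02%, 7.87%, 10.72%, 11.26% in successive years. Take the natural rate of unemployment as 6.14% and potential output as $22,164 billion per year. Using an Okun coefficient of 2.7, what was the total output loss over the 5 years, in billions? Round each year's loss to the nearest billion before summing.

Year 2015: gap = -2.7 × (8.49 - 6.14) = -6.345%, loss ≈ 22164 × 6.345/100 ≈ 1406.
Year 2016: gap = -2.7 × (10.02 - 6.14) = -10.476%, loss ≈ 22164 × 10.476/100 ≈ 2322.
Year 2017: gap = -2.7 × (7.87 - 6.14) = -4.671%, loss ≈ 22164 × 4.671/100 ≈ 1035.
Year 2018: gap = -2.7 × (10.72 - 6.14) = -12.366%, loss ≈ 22164 × 12.366/100 ≈ 2741.
Year 2019: gap = -2.7 × (11.26 - 6.14) = -13.824%, loss ≈ 22164 × 13.824/100 ≈ 3064.
Total lost output = 1406 + 2322 + 1035 + 2741 + 3064 = 10568 billion.

$10,568 billion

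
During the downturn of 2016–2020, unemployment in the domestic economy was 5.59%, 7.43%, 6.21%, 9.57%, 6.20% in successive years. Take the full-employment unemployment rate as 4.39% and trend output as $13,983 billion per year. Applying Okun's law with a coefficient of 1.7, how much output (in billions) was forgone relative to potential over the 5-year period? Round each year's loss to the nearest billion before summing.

Year 2016: gap = -1.7 × (5.59 - 4.39) = -2.04%, loss ≈ 13983 × 2.04/100 ≈ 285.
Year 2017: gap = -1.7 × (7.43 - 4.39) = -5.168%, loss ≈ 13983 × 5.168/100 ≈ 723.
Year 2018: gap = -1.7 × (6.21 - 4.39) = -3.094%, loss ≈ 13983 × 3.094/100 ≈ 433.
Year 2019: gap = -1.7 × (9.57 - 4.39) = -8.806%, loss ≈ 13983 × 8.806/100 ≈ 1231.
Year 2020: gap = -1.7 × (6.2 - 4.39) = -3.077%, loss ≈ 13983 × 3.077/100 ≈ 430.
Total lost output = 285 + 723 + 433 + 1231 + 430 = 3102 billion.

$3,102 billion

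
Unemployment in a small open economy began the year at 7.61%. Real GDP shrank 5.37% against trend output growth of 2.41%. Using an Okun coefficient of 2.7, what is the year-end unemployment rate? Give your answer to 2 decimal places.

10.49%

Growth-rate Okun's law: g_Y = g_Y* - β × Δu, so Δu = (g_Y* - g_Y)/β.
Δu = (2.41 + 5.37)/2.7 = 7.78/2.7 = 2.88 percentage points.
Year-end unemployment = 7.61 + 2.88 = 10.49%.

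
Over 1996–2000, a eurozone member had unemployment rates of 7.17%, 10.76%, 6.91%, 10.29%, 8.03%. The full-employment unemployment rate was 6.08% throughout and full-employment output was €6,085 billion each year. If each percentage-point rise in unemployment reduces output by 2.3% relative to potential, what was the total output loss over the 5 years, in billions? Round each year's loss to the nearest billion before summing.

Year 1996: gap = -2.3 × (7.17 - 6.08) = -2.507%, loss ≈ 6085 × 2.507/100 ≈ 153.
Year 1997: gap = -2.3 × (10.76 - 6.08) = -10.764%, loss ≈ 6085 × 10.764/100 ≈ 655.
Year 1998: gap = -2.3 × (6.91 - 6.08) = -1.909%, loss ≈ 6085 × 1.909/100 ≈ 116.
Year 1999: gap = -2.3 × (10.29 - 6.08) = -9.683%, loss ≈ 6085 × 9.683/100 ≈ 589.
Year 2000: gap = -2.3 × (8.03 - 6.08) = -4.485%, loss ≈ 6085 × 4.485/100 ≈ 273.
Total lost output = 153 + 655 + 116 + 589 + 273 = 1786 billion.

€1,786 billion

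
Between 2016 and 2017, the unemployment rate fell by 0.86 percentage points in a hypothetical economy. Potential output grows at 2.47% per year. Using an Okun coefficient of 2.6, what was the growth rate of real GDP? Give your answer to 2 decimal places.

Growth-rate Okun's law: g_Y = g_Y* - β × Δu.
g_Y = 2.47 - 2.6 × (-0.86) = 2.47 + 2.236 = 4.706%, i.e. 4.71% to 2 d.p.

4.71%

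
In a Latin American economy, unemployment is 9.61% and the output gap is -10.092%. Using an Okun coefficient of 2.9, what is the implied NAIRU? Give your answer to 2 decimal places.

6.13%

From Okun's law, u - u* = -(output gap)/β = -(-10.092)/2.9 = 3.48 points.
So u* = 9.61 - 3.48 = 6.13%.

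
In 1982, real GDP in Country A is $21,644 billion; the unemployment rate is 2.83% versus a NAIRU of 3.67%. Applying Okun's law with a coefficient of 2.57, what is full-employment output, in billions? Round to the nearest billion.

$21,187 billion

Unemployment gap = 2.83 - 3.67 = -0.84 points, so output gap = -2.57 × (-0.84) = 2.1588%.
Since Y = Y* × (1 + gap/100), Y* = 21644/1.021588 ≈ 21187 billion.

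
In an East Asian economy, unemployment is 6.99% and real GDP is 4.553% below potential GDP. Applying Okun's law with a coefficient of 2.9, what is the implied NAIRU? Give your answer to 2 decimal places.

From Okun's law, u - u* = -(output gap)/β = -(-4.553)/2.9 = 1.57 points.
So u* = 6.99 - 1.57 = 5.42%.

5.42%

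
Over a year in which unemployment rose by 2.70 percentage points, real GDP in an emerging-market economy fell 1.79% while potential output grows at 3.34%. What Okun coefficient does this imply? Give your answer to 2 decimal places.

Growth form: g_Y = g_Y* - β × Δu, so β = (g_Y* - g_Y)/Δu.
β = (3.34 + 1.79)/2.70 = 5.13/2.70 = 1.90.

β ≈ 1.90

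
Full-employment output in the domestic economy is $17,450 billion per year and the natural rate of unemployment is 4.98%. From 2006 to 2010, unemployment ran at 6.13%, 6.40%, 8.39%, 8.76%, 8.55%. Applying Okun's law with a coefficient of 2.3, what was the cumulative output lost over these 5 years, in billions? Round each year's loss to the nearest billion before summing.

Year 2006: gap = -2.3 × (6.13 - 4.98) = -2.645%, loss ≈ 17450 × 2.645/100 ≈ 462.
Year 2007: gap = -2.3 × (6.4 - 4.98) = -3.266%, loss ≈ 17450 × 3.266/100 ≈ 570.
Year 2008: gap = -2.3 × (8.39 - 4.98) = -7.843%, loss ≈ 17450 × 7.843/100 ≈ 1369.
Year 2009: gap = -2.3 × (8.76 - 4.98) = -8.694%, loss ≈ 17450 × 8.694/100 ≈ 1517.
Year 2010: gap = -2.3 × (8.55 - 4.98) = -8.211%, loss ≈ 17450 × 8.211/100 ≈ 1433.
Total lost output = 462 + 570 + 1369 + 1517 + 1433 = 5351 billion.

$5,351 billion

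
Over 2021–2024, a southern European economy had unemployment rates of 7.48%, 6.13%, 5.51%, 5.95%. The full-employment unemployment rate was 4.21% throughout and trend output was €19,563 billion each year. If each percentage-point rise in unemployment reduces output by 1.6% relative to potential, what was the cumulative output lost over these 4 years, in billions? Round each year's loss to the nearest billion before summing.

Year 2021: gap = -1.6 × (7.48 - 4.21) = -5.232%, loss ≈ 19563 × 5.232/100 ≈ 1024.
Year 2022: gap = -1.6 × (6.13 - 4.21) = -3.072%, loss ≈ 19563 × 3.072/100 ≈ 601.
Year 2023: gap = -1.6 × (5.51 - 4.21) = -2.08%, loss ≈ 19563 × 2.08/100 ≈ 407.
Year 2024: gap = -1.6 × (5.95 - 4.21) = -2.784%, loss ≈ 19563 × 2.784/100 ≈ 545.
Total lost output = 1024 + 601 + 407 + 545 = 2577 billion.

€2,577 billion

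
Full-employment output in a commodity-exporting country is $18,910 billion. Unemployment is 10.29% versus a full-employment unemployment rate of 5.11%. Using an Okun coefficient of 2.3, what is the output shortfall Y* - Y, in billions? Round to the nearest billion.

$2,253 billion

Output gap = -2.3 × (10.29 - 5.11) = -2.3 × 5.18 = -11.914%.
Actual GDP ≈ 18910 × 0.88086 ≈ 16657 billion, so the shortfall is 18910 - 16657 = 2253 billion.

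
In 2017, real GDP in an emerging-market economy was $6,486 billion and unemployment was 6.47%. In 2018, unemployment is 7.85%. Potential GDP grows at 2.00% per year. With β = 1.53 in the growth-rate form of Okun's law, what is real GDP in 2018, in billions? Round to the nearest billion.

Δu = 7.85 - 6.47 = 1.38 points.
Okun's law (growth form): g_Y = g_Y* - β × Δu = 2.00 - 1.53 × (1.38) = 2 - 2.1114 = -0.1114%.
Real GDP in the next year = 6486 × (1 - 0.1114/100) = 6486 × 0.998886 ≈ 6479 billion.

$6,479 billion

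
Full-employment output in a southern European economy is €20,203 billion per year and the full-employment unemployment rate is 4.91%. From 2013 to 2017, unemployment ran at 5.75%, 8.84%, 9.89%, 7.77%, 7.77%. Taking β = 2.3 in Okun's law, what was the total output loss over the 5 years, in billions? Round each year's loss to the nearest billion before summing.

Year 2013: gap = -2.3 × (5.75 - 4.91) = -1.932%, loss ≈ 20203 × 1.932/100 ≈ 390.
Year 2014: gap = -2.3 × (8.84 - 4.91) = -9.039%, loss ≈ 20203 × 9.039/100 ≈ 1826.
Year 2015: gap = -2.3 × (9.89 - 4.91) = -11.454%, loss ≈ 20203 × 11.454/100 ≈ 2314.
Year 2016: gap = -2.3 × (7.77 - 4.91) = -6.578%, loss ≈ 20203 × 6.578/100 ≈ 1329.
Year 2017: gap = -2.3 × (7.77 - 4.91) = -6.578%, loss ≈ 20203 × 6.578/100 ≈ 1329.
Total lost output = 390 + 1826 + 2314 + 1329 + 1329 = 7188 billion.

€7,188 billion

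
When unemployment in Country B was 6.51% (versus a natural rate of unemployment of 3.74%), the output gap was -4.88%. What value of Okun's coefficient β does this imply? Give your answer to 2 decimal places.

Okun's law: output gap = -β × (u - u*).
-4.88 = -β × (6.51 - 3.74) = -β × 2.77, so β = 4.88/2.77 = 1.76.

β ≈ 1.76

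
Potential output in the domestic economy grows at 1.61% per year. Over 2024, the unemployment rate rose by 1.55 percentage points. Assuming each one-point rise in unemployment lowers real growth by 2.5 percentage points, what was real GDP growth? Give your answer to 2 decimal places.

-2.27%

Growth-rate Okun's law: g_Y = g_Y* - β × Δu.
g_Y = 1.61 - 2.5 × (1.55) = 1.61 - 3.875 = -2.265%, i.e. -2.27% to 2 d.p.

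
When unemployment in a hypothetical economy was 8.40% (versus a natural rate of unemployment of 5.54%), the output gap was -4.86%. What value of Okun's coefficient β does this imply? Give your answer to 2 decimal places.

Okun's law: output gap = -β × (u - u*).
-4.86 = -β × (8.4 - 5.54) = -β × 2.86, so β = 4.86/2.86 = 1.70.

β ≈ 1.70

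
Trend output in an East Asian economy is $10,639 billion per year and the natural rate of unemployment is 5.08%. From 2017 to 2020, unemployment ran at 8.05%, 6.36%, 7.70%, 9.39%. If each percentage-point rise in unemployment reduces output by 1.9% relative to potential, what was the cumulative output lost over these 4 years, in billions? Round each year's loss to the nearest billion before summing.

Year 2017: gap = -1.9 × (8.05 - 5.08) = -5.643%, loss ≈ 10639 × 5.643/100 ≈ 600.
Year 2018: gap = -1.9 × (6.36 - 5.08) = -2.432%, loss ≈ 10639 × 2.432/100 ≈ 259.
Year 2019: gap = -1.9 × (7.7 - 5.08) = -4.978%, loss ≈ 10639 × 4.978/100 ≈ 530.
Year 2020: gap = -1.9 × (9.39 - 5.08) = -8.189%, loss ≈ 10639 × 8.189/100 ≈ 871.
Total lost output = 600 + 259 + 530 + 871 = 2260 billion.

$2,260 billion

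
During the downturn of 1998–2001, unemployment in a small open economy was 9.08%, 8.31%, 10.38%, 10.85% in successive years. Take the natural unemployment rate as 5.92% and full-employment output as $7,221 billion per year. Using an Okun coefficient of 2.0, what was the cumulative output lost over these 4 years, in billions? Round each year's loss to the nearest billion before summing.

Year 1998: gap = -2.0 × (9.08 - 5.92) = -6.32%, loss ≈ 7221 × 6.32/100 ≈ 456.
Year 1999: gap = -2.0 × (8.31 - 5.92) = -4.78%, loss ≈ 7221 × 4.78/100 ≈ 345.
Year 2000: gap = -2.0 × (10.38 - 5.92) = -8.92%, loss ≈ 7221 × 8.92/100 ≈ 644.
Year 2001: gap = -2.0 × (10.85 - 5.92) = -9.86%, loss ≈ 7221 × 9.86/100 ≈ 712.
Total lost output = 456 + 345 + 644 + 712 = 2157 billion.

$2,157 billion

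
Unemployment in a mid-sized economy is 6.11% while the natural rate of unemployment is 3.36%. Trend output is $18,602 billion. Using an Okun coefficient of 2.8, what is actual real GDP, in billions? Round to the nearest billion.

$17,170 billion

Unemployment gap = 6.11 - 3.36 = 2.75 points, so the output gap is -2.8 × 2.75 = -7.7%.
Actual GDP = 18602 × (1 - 7.7/100) = 18602 × 0.923 ≈ 17170 billion.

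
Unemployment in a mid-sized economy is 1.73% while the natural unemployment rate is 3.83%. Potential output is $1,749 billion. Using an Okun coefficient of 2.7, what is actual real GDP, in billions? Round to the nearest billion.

$1,848 billion

Unemployment gap = 1.73 - 3.83 = -2.1 points, so the output gap is -2.7 × (-2.1) = 5.67%.
Actual GDP = 1749 × (1 + 5.67/100) = 1749 × 1.0567 ≈ 1848 billion.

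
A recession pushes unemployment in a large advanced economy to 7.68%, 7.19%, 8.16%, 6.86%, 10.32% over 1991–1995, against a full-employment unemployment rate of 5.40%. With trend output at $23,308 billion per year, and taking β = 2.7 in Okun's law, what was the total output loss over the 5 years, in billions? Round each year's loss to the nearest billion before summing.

Year 1991: gap = -2.7 × (7.68 - 5.4) = -6.156%, loss ≈ 23308 × 6.156/100 ≈ 1435.
Year 1992: gap = -2.7 × (7.19 - 5.4) = -4.833%, loss ≈ 23308 × 4.833/100 ≈ 1126.
Year 1993: gap = -2.7 × (8.16 - 5.4) = -7.452%, loss ≈ 23308 × 7.452/100 ≈ 1737.
Year 1994: gap = -2.7 × (6.86 - 5.4) = -3.942%, loss ≈ 23308 × 3.942/100 ≈ 919.
Year 1995: gap = -2.7 × (10.32 - 5.4) = -13.284%, loss ≈ 23308 × 13.284/100 ≈ 3096.
Total lost output = 1435 + 1126 + 1737 + 919 + 3096 = 8313 billion.

$8,313 billion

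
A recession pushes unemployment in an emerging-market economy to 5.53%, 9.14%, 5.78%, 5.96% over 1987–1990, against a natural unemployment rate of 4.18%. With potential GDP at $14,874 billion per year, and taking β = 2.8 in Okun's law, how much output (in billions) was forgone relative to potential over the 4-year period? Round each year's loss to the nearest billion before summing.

Year 1987: gap = -2.8 × (5.53 - 4.18) = -3.78%, loss ≈ 14874 × 3.78/100 ≈ 562.
Year 1988: gap = -2.8 × (9.14 - 4.18) = -13.888%, loss ≈ 14874 × 13.888/100 ≈ 2066.
Year 1989: gap = -2.8 × (5.78 - 4.18) = -4.48%, loss ≈ 14874 × 4.48/100 ≈ 666.
Year 1990: gap = -2.8 × (5.96 - 4.18) = -4.984%, loss ≈ 14874 × 4.984/100 ≈ 741.
Total lost output = 562 + 2066 + 666 + 741 = 4035 billion.

$4,035 billion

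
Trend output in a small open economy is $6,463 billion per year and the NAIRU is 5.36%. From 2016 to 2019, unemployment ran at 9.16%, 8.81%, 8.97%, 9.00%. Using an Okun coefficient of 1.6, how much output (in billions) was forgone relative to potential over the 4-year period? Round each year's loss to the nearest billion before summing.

Year 2016: gap = -1.6 × (9.16 - 5.36) = -6.08%, loss ≈ 6463 × 6.08/100 ≈ 393.
Year 2017: gap = -1.6 × (8.81 - 5.36) = -5.52%, loss ≈ 6463 × 5.52/100 ≈ 357.
Year 2018: gap = -1.6 × (8.97 - 5.36) = -5.776%, loss ≈ 6463 × 5.776/100 ≈ 373.
Year 2019: gap = -1.6 × (9 - 5.36) = -5.824%, loss ≈ 6463 × 5.824/100 ≈ 376.
Total lost output = 393 + 357 + 373 + 376 = 1499 billion.

$1,499 billion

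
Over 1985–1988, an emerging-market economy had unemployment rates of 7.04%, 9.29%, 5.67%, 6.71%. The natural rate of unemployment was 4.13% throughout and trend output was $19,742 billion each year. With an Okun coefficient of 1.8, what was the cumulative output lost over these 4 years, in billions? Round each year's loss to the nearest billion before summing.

Year 1985: gap = -1.8 × (7.04 - 4.13) = -5.238%, loss ≈ 19742 × 5.238/100 ≈ 1034.
Year 1986: gap = -1.8 × (9.29 - 4.13) = -9.288%, loss ≈ 19742 × 9.288/100 ≈ 1834.
Year 1987: gap = -1.8 × (5.67 - 4.13) = -2.772%, loss ≈ 19742 × 2.772/100 ≈ 547.
Year 1988: gap = -1.8 × (6.71 - 4.13) = -4.644%, loss ≈ 19742 × 4.644/100 ≈ 917.
Total lost output = 1034 + 1834 + 547 + 917 = 4332 billion.

$4,332 billion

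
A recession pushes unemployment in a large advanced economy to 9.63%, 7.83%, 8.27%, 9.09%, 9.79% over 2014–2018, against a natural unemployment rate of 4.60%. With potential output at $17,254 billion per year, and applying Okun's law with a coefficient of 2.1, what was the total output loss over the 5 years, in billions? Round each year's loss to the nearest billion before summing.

$7,831 billion

Year 2014: gap = -2.1 × (9.63 - 4.6) = -10.563%, loss ≈ 17254 × 10.563/100 ≈ 1823.
Year 2015: gap = -2.1 × (7.83 - 4.6) = -6.783%, loss ≈ 17254 × 6.783/100 ≈ 1170.
Year 2016: gap = -2.1 × (8.27 - 4.6) = -7.707%, loss ≈ 17254 × 7.707/100 ≈ 1330.
Year 2017: gap = -2.1 × (9.09 - 4.6) = -9.429%, loss ≈ 17254 × 9.429/100 ≈ 1627.
Year 2018: gap = -2.1 × (9.79 - 4.6) = -10.899%, loss ≈ 17254 × 10.899/100 ≈ 1881.
Total lost output = 1823 + 1170 + 1330 + 1627 + 1881 = 7831 billion.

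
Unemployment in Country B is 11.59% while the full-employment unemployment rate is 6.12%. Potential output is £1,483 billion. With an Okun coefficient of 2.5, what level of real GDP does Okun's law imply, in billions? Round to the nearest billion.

Unemployment gap = 11.59 - 6.12 = 5.47 points, so the output gap is -2.5 × 5.47 = -13.675%.
Actual GDP = 1483 × (1 - 13.675/100) = 1483 × 0.86325 ≈ 1280 billion.

£1,280 billion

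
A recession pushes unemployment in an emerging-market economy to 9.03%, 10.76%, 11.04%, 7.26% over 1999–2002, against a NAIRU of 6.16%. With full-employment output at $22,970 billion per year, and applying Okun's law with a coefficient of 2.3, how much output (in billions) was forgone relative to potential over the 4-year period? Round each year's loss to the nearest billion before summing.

$7,105 billion

Year 1999: gap = -2.3 × (9.03 - 6.16) = -6.601%, loss ≈ 22970 × 6.601/100 ≈ 1516.
Year 2000: gap = -2.3 × (10.76 - 6.16) = -10.58%, loss ≈ 22970 × 10.58/100 ≈ 2430.
Year 2001: gap = -2.3 × (11.04 - 6.16) = -11.224%, loss ≈ 22970 × 11.224/100 ≈ 2578.
Year 2002: gap = -2.3 × (7.26 - 6.16) = -2.53%, loss ≈ 22970 × 2.53/100 ≈ 581.
Total lost output = 1516 + 2430 + 2578 + 581 = 7105 billion.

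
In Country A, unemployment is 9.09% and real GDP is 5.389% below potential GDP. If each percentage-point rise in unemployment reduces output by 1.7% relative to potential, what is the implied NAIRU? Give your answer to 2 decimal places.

From Okun's law, u - u* = -(output gap)/β = -(-5.389)/1.7 = 3.17 points.
So u* = 9.09 - 3.17 = 5.92%.

5.92%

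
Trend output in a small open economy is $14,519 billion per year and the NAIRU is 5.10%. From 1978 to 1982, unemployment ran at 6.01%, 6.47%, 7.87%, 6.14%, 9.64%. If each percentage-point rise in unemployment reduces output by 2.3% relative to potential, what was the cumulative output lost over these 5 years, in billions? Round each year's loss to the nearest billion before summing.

$3,549 billion

Year 1978: gap = -2.3 × (6.01 - 5.1) = -2.093%, loss ≈ 14519 × 2.093/100 ≈ 304.
Year 1979: gap = -2.3 × (6.47 - 5.1) = -3.151%, loss ≈ 14519 × 3.151/100 ≈ 457.
Year 1980: gap = -2.3 × (7.87 - 5.1) = -6.371%, loss ≈ 14519 × 6.371/100 ≈ 925.
Year 1981: gap = -2.3 × (6.14 - 5.1) = -2.392%, loss ≈ 14519 × 2.392/100 ≈ 347.
Year 1982: gap = -2.3 × (9.64 - 5.1) = -10.442%, loss ≈ 14519 × 10.442/100 ≈ 1516.
Total lost output = 304 + 457 + 925 + 347 + 1516 = 3549 billion.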